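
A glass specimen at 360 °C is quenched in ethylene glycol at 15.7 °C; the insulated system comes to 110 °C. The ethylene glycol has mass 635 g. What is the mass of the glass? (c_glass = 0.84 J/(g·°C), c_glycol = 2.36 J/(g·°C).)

m ≈ 673 g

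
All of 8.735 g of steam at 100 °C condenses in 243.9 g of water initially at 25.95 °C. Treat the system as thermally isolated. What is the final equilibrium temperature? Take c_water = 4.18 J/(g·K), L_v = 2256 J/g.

Taking heat into each body as positive, Σ m c ΔT = 0:
steam→water at 100 °C releases m L_v = 8.735·2256 = 19706
  condensed water 100 °C→T: 36.51(T − 100)
  original water: 1019.5(T − 25.95)
1056 T = 19706 + 3651.2 + 26456 = 49813
T ≈ 47.17 °C (< 100 °C, so full condensation is consistent).

T_f ≈ 47.2 °C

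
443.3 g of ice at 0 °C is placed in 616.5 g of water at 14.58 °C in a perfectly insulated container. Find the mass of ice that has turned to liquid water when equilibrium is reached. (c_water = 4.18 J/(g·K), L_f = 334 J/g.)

Heat available from the water dropping to 0 °C: 616.5×4.18×14.58 = 37572 J.
To melt every bit of ice: 443.3×334 = 148062 J.
Since 37572 < 148062 J, not all the ice melts; equilibrium is at 0 °C.
Mass melted = 37572/334 ≈ 112.5 g.

m_melted ≈ 112 g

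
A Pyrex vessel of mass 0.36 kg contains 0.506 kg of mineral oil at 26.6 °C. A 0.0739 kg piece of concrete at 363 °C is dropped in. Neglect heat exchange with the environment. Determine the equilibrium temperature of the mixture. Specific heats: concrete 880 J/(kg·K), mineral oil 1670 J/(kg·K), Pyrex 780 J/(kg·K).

T_f ≈ 45.0 °C

Net heat exchanged in the isolated system is zero:
0.0739·880·(T − 363) + 0.506·1670·(T − 26.6) + 0.36·780·(T − 26.6) = 0
65.03(T − 363) + 845.02(T − 26.6) + 280.8(T − 26.6) = 0
(65.03 + 845.02 + 280.8) T = 65.03·363 + 845.02·26.6 + 280.8·26.6
T = 53553/1190.9 ≈ 44.97 °C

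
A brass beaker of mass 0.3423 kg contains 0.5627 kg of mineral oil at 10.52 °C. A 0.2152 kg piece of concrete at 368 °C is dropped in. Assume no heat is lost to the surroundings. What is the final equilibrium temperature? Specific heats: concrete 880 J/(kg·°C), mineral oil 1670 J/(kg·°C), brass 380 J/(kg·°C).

T_f is the heat-capacity-weighted average of the initial temperatures:
T_f = (189.38×368 + 939.71×10.52 + 130.07×10.52) / (189.38 + 939.71 + 130.07)
    = 80944 / 1259.2 ≈ 64.28 °C

T_f ≈ 64.3 °C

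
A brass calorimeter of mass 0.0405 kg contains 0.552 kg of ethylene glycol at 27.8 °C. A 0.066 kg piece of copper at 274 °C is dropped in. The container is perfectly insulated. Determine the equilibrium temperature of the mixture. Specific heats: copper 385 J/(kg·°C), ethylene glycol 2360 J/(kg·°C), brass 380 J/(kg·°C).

Conservation of energy gives ΣQ = 0:
0.066·385·(T − 274) + 0.552·2360·(T − 27.8) + 0.0405·380·(T − 27.8) = 0
25.41(T − 274) + 1302.7(T − 27.8) + 15.39(T − 27.8) = 0
1343.5 T = 43606
T ≈ 32.46 °C

T_f ≈ 32.5 °C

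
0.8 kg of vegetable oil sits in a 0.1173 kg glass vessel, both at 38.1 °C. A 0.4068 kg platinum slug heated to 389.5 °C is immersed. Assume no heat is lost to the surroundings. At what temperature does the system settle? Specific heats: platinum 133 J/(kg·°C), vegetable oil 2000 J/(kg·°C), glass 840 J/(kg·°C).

T_f ≈ 48.9 °C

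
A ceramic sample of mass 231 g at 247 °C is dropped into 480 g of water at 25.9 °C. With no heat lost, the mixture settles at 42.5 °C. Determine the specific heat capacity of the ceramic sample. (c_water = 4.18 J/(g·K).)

c ≈ 0.705 J/(g·K)

Heat lost by the ceramic sample = heat gained by the water:
231·c·(247 − 42.5) = 480·4.18·(42.5 − 25.9)
47240 c = 33306  ⇒  c ≈ 0.7051 J/(g·K)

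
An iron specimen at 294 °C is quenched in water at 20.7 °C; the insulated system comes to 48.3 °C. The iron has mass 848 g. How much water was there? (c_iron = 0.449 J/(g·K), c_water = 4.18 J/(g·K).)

m ≈ 811 g

Setting the total heat transfer to zero:
848·0.449·(48.3 − 294) + m·4.18·(48.3 − 20.7) = 0
115.37 m = 93551
m = 93551/115.37 ≈ 810.9 g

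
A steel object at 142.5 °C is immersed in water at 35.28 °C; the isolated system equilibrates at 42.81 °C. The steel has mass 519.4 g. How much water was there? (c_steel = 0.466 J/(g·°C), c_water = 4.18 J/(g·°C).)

Heat gained plus heat lost sum to zero:
519.4×0.466×(42.81 − 142.5) + m×4.18×(42.81 − 35.28) = 0
31.48 m = 24129
m = 24129/31.48 ≈ 766.6 g

m ≈ 767 g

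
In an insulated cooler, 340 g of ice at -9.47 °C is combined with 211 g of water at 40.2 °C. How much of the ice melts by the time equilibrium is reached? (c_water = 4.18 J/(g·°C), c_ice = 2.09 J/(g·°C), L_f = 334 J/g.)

m_melted ≈ 86 g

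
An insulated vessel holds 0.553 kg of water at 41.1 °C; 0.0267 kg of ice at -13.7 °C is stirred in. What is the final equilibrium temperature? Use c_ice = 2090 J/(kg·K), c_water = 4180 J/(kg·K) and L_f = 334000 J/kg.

T_f ≈ 35.2 °C

Setting the total heat transfer to zero:
ice -13.7→0 °C: 0.0267·2090·13.7 = 764.5
  latent heat to melt: 0.0267·334000 = 8917.8
  meltwater 0→T: 0.0267·4180·T = 111.61 T
  water: 2311.5(T − 41.1)
2423.1 T = 95004 − 9682.3 = 85322
T ≈ 35.21 °C. Since T > 0 °C, the all-ice-melts assumption holds.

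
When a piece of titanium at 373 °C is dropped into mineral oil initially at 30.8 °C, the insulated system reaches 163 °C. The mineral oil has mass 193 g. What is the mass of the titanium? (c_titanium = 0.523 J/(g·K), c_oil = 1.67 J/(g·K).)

Energy conservation, ΣQ = 0:
m·0.523·(163 − 373) + 193·1.67·(163 − 30.8) = 0
-109.83 m = -42609
m = -42609/-109.83 ≈ 388 g

m ≈ 388 g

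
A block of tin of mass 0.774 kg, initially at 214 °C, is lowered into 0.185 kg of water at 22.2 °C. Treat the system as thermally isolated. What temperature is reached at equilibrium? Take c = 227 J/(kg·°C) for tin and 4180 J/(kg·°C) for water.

T_f ≈ 57.7 °C

Heat gained plus heat lost sum to zero:
0.774*227*(T − 214) + 0.185*4180*(T − 22.2) = 0
175.7(T − 214) + 773.3(T − 22.2) = 0
949 T = 54767
T = 54767/949 ≈ 57.71 °C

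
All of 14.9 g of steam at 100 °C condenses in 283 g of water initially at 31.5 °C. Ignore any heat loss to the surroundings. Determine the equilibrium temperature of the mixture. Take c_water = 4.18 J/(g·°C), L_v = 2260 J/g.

T_f ≈ 62.0 °C

Taking heat into each body as positive, Σ m c ΔT = 0:
latent heat released on condensation: 14.9·2260 = 33674
  condensate cools 100→T: 14.9·4.18·(T − 100) = 62.28(T − 100)
  original water: 1182.9(T − 31.5)
1245.2 T = 33674 + 6228.2 + 37263 = 77165
T ≈ 61.97 °C, under the boiling point, so the assumption holds.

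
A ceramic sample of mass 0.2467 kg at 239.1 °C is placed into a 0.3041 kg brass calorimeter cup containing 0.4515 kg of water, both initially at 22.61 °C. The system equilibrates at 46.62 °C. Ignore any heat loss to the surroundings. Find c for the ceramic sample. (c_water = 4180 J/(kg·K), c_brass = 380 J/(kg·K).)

c ≈ 1010 J/(kg·K)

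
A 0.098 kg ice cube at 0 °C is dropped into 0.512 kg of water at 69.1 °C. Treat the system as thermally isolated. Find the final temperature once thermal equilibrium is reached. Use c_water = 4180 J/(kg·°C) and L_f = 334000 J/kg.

T_f ≈ 45.2 °C

Energy conservation, ΣQ = 0:
melt ice: 0.098·334000 = 32732
  meltwater 0→T: 0.098·4180·T = 409.64 T
  water: 2140.2(T − 69.1)
2549.8 T = 147885 − 32732 = 115153
T ≈ 45.16 °C — above 0 °C, consistent with complete melting.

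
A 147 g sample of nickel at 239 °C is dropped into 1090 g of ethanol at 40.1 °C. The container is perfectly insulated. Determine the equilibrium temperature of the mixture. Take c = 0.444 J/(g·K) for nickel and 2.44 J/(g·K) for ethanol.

T_f is the heat-capacity-weighted average of the initial temperatures:
T_f = (65.27×239 + 2659.6×40.1) / (65.27 + 2659.6)
    = 122249 / 2724.9 ≈ 44.86 °C

T_f ≈ 44.9 °C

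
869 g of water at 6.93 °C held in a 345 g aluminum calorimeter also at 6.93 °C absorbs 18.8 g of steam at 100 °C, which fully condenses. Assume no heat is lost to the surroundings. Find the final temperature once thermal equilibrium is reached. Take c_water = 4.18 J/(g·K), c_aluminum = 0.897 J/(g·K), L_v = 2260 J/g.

T_f ≈ 19.3 °C

Taking heat into each body as positive, Σ m c ΔT = 0:
steam→water at 100 °C releases m L_v = 18.8×2260 = 42488
  condensed water 100 °C→T: 78.58(T − 100)
  original water: 3632.4(T − 6.93)
  aluminum cup: 345×0.897×(T − 6.93) = 309.47(T − 6.93)
4020.5 T = 42488 + 7858.4 + 27317 = 77664
T ≈ 19.32 °C, under the boiling point, so the assumption holds.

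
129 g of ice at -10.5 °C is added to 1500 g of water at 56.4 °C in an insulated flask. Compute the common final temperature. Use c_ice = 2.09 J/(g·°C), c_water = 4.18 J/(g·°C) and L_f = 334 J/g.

Taking heat into each body as positive, Σ m c ΔT = 0:
ice -10.5→0 °C: 129·2.09·10.5 = 2830.9; melt ice: 129·334 = 43086; warm the meltwater: 539.22 T; water cools: 1500·4.18·(T − 56.4) = 6270(T − 56.4)
6809.2 T = 353628 − 45917 = 307711
T ≈ 45.19 °C (positive, so assuming full melt was valid).

T_f ≈ 45.2 °C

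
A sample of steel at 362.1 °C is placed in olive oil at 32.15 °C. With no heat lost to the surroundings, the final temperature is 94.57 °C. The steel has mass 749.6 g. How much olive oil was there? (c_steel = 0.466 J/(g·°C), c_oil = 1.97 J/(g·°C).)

m ≈ 760 g

Heat lost by the steel = heat gained by the oil:
749.6×0.466×(362.1 − 94.57) = m×1.97×(94.57 − 32.15)
122.97 m = 93452  ⇒  m ≈ 760 g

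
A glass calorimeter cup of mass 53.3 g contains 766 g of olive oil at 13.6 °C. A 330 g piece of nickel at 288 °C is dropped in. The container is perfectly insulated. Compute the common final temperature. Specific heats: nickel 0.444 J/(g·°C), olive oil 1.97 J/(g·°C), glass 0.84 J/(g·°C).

T_f ≈ 37.2 °C

With ΣQ=0 the equilibrium temperature is the m·c-weighted mean:
T_f = (146.52·288 + 1509·13.6 + 44.77·13.6) / (146.52 + 1509 + 44.77)
    = 63329 / 1700.3 ≈ 37.25 °C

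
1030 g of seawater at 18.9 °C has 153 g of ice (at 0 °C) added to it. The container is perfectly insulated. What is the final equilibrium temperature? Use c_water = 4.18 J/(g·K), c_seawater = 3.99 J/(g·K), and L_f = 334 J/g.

T_f ≈ 5.6 °C

Heat gained plus heat lost sum to zero:
latent heat to melt: 153·334 = 51102
  meltwater 0→T: 153·4.18·T = 639.54 T
  seawater cools: 1030·3.99·(T − 18.9) = 4109.7(T − 18.9)
4749.2 T = 77673 − 51102 = 26571
T ≈ 5.59 °C (positive, so assuming full melt was valid).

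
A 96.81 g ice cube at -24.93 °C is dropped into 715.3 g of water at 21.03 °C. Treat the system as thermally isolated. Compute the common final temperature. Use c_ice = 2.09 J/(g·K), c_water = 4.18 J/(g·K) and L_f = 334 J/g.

Energy balance with sensible and latent terms:
warm ice to 0 °C: 96.81×2.09×(0 − (-24.93)) = 5044.2
  fusion: m_ice L_f = 96.81×334 = 32335
  warm the meltwater: 404.67 T
  water cools: 715.3×4.18×(T − 21.03) = 2990(T − 21.03)
3394.6 T = 62879 − 37379 = 25500
T ≈ 7.51 °C. Since T > 0 °C, the all-ice-melts assumption holds.

T_f ≈ 7.5 °C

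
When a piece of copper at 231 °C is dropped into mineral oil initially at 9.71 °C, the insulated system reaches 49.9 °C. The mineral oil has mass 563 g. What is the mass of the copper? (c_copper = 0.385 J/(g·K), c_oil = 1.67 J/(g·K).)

m ≈ 542 g

Energy conservation, ΣQ = 0:
m×0.385×(49.9 − 231) + 563×1.67×(49.9 − 9.71) = 0
-69.72 m = -37787
m = -37787/-69.72 ≈ 542 g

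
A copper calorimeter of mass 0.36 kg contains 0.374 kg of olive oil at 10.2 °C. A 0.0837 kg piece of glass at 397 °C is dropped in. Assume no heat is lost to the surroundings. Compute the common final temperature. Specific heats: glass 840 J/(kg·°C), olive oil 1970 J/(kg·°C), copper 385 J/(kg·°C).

Energy conservation, ΣQ = 0:
0.0837·840·(T − 397) + 0.374·1970·(T − 10.2) + 0.36·385·(T − 10.2) = 0
(70.31 + 736.78 + 138.6) T = 70.31·397 + 736.78·10.2 + 138.6·10.2
T = 36841/945.69 ≈ 38.96 °C

T_f ≈ 39.0 °C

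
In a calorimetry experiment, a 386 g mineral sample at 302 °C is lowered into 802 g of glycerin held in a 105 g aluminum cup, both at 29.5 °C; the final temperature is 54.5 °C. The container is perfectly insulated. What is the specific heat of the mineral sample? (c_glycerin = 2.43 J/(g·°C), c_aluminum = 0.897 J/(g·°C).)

Net heat exchanged in the isolated system is zero:
386×c×(54.5 − 302) + 802×2.43×(54.5 − 29.5) + 105×0.897×(54.5 − 29.5) = 0
-95535 c = -51076
c = -51076/-95535 ≈ 0.5346 J/(g·°C)

c ≈ 0.535 J/(g·°C)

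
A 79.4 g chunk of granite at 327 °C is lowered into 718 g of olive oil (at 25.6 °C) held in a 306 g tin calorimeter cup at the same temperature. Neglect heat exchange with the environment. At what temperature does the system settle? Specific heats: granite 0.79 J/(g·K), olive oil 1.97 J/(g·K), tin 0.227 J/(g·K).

T_f ≈ 37.8 °C

Net heat exchanged in the isolated system is zero:
79.4*0.79*(T − 327) + 718*1.97*(T − 25.6) + 306*0.227*(T − 25.6) = 0
(62.73 + 1414.5 + 69.46) T = 62.73*327 + 1414.5*25.6 + 69.46*25.6
T ≈ 37.82 °C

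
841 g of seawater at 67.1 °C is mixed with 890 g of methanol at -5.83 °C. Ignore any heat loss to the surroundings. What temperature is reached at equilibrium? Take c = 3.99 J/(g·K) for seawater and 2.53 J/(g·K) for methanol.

T_f ≈ 37.8 °C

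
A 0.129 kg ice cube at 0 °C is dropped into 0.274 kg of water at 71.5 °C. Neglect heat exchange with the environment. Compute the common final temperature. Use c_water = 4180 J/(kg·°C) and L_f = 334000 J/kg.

T_f ≈ 23.0 °C

Let T be the final temperature. ΣQ_i = 0:
latent heat to melt: 0.129·334000 = 43086
  meltwater 0→T: 0.129·4180·T = 539.22 T
  water cools: 0.274·4180·(T − 71.5) = 1145.3(T − 71.5)
1684.5 T = 81890 − 43086 = 38804
T ≈ 23.04 °C — above 0 °C, consistent with complete melting.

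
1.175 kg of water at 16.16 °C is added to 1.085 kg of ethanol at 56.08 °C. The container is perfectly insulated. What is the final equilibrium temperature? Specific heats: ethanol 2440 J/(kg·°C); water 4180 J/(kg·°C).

T_f ≈ 30.1 °C

|Q_ethanol| = |Q_water|:
1.085·2440·(56.08 − T) = 1.175·4180·(T − 16.16)
2647.4(56.08 − T) = 4911.5(T − 16.16)
7558.9 T = 227836  ⇒  T ≈ 30.14 °C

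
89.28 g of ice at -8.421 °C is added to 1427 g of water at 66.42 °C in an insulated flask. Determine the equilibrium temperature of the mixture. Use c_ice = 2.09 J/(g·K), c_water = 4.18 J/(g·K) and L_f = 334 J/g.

T_f ≈ 57.6 °C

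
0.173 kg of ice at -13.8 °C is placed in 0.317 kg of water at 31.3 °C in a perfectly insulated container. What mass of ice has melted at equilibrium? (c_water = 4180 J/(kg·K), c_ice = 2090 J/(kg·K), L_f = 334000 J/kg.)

m_melted ≈ 0.109 kg

Water can give up m c ΔT = 0.317×4180×31.3 = 41474 J before reaching 0 °C.
Warming the ice to 0 °C takes 0.173×2090×13.8 = 4989.7 J, leaving 36485 J for melting.
Fully melting the ice requires m_ice L_f = 0.173×334000 = 57782 J.
36485 J < 57782 J, so only part of the ice melts and the system sits at 0 °C.
m_melted×334000 = 36485  ⇒  m_melted ≈ 0.1092 kg.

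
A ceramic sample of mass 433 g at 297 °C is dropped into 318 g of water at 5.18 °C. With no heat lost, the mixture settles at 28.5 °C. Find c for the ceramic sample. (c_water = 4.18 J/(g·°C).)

Conservation of energy gives ΣQ = 0:
433·c·(28.5 − 297) + 318·4.18·(28.5 − 5.18) = 0
-116260 c = -30998
c = -30998/-116260 ≈ 0.2666 J/(g·°C)

c ≈ 0.267 J/(g·°C)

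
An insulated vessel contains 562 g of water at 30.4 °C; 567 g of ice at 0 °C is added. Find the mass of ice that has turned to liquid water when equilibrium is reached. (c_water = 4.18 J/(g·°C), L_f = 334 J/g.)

Cooling the water to 0 °C releases 562·4.18·30.4 = 71414 J.
Melting all 567 g of ice would need 567·334 = 189378 J.
Since 71414 < 189378 J, not all the ice melts; equilibrium is at 0 °C.
m_melted·334 = 71414  ⇒  m_melted ≈ 213.8 g.

m_melted ≈ 214 g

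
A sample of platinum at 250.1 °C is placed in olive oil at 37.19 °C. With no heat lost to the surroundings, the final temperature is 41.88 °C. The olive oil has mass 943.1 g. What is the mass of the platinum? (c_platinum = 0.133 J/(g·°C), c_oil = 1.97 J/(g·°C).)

m ≈ 315 g

Heat lost by the platinum = heat gained by the oil:
m·0.133·(250.1 − 41.88) = 943.1·1.97·(41.88 − 37.19)
27.69 m = 8713.6  ⇒  m ≈ 314.6 g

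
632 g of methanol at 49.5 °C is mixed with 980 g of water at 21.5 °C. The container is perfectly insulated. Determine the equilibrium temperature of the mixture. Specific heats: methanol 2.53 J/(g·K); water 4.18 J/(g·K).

T_f ≈ 29.4 °C

Conservation of energy gives ΣQ = 0:
632*2.53*(T − 49.5) + 980*4.18*(T − 21.5) = 0
1599(T − 49.5) + 4096.4(T − 21.5) = 0
5695.4 T = 167221
T ≈ 29.36 °C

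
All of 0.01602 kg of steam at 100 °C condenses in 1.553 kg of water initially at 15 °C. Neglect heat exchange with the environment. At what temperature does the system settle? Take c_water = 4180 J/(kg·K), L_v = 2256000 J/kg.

Energy conservation, ΣQ = 0:
latent heat released on condensation: 0.01602·2256000 = 36141; condensed water 100 °C→T: 66.96(T − 100); water warms: 1.553·4180·(T − 15) = 6491.5(T − 15)
6558.5 T = 36141 + 6696.4 + 97373 = 140211
T ≈ 21.38 °C, under the boiling point, so the assumption holds.

T_f ≈ 21.4 °C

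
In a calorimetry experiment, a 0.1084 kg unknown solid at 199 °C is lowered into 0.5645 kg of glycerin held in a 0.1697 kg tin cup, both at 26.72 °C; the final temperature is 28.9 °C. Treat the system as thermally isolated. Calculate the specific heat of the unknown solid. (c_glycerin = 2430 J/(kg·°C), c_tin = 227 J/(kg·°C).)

Let T be the final temperature. ΣQ_i = 0:
0.1084×c×(28.9 − 199) + 0.5645×2430×(28.9 − 26.72) + 0.1697×227×(28.9 − 26.72) = 0
-18.44 c = -3074.4
c = -3074.4/-18.44 ≈ 166.7 J/(kg·°C)

c ≈ 167 J/(kg·°C)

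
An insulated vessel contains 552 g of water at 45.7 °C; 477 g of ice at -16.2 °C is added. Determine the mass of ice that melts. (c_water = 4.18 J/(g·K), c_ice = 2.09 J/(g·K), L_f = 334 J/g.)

Heat available from the water dropping to 0 °C: 552·4.18·45.7 = 105446 J.
Warming the ice to 0 °C takes 477·2.09·16.2 = 16150 J, leaving 89296 J for melting.
To melt every bit of ice: 477·334 = 159318 J.
Since 89296 < 159318 J, not all the ice melts; equilibrium is at 0 °C.
m_melt = 89296 / L_f = 267.4 g.

m_melted ≈ 267 g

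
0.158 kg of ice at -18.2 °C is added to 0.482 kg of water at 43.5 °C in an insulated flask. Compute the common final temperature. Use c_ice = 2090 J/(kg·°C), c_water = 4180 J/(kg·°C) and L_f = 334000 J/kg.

Heat gained plus heat lost sum to zero:
ice -18.2→0 °C: 0.158×2090×18.2 = 6010
  melt ice: 0.158×334000 = 52772
  meltwater 0→T: 0.158×4180×T = 660.44 T
  water cools: 0.482×4180×(T − 43.5) = 2014.8(T − 43.5)
2675.2 T = 87642 − 58782 = 28860
T ≈ 10.79 °C. Since T > 0 °C, the all-ice-melts assumption holds.

T_f ≈ 10.8 °C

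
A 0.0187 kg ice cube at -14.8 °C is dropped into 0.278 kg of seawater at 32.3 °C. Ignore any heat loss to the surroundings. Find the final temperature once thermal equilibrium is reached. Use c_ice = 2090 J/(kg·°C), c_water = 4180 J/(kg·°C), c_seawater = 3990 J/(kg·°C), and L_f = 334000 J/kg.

T_f ≈ 24.4 °C

Energy balance with sensible and latent terms:
warm ice to 0 °C: 0.0187×2090×(0 − (-14.8)) = 578.43; latent heat to melt: 0.0187×334000 = 6245.8; meltwater 0→T: 0.0187×4180×T = 78.17 T; seawater: 1109.2(T − 32.3)
1187.4 T = 35828 − 6824.2 = 29004
T ≈ 24.43 °C (positive, so assuming full melt was valid).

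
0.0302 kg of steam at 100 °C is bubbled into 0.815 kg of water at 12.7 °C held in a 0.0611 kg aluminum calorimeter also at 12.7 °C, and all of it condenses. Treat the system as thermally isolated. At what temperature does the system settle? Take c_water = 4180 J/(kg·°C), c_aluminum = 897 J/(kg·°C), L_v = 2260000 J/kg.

T_f ≈ 34.8 °C

Energy balance with sensible and latent terms:
condense steam: −0.0302·2260000 = −68252
  condensate cools 100→T: 0.0302·4180·(T − 100) = 126.24(T − 100)
  water warms: 0.815·4180·(T − 12.7) = 3406.7(T − 12.7)
  aluminum cup: 0.0611·897·(T − 12.7) = 54.81(T − 12.7)
3587.7 T = 68252 + 12624 + 43961 = 124837
T ≈ 34.80 °C (< 100 °C, so full condensation is consistent).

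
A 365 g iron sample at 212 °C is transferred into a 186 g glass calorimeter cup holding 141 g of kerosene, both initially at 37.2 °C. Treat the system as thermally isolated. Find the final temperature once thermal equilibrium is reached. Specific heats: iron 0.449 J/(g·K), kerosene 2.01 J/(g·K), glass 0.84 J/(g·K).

Net heat exchanged in the isolated system is zero:
365·0.449·(T − 212) + 141·2.01·(T − 37.2) + 186·0.84·(T − 37.2) = 0
163.88(T − 212) + 283.41(T − 37.2) + 156.24(T − 37.2) = 0
(163.88 + 283.41 + 156.24) T = 163.88·212 + 283.41·37.2 + 156.24·37.2
T = 51099/603.53 ≈ 84.67 °C

T_f ≈ 84.7 °C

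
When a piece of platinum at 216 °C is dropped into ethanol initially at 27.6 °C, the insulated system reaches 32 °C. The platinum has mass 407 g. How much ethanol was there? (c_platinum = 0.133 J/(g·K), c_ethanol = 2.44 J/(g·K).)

m ≈ 928 g

Net heat exchanged in the isolated system is zero:
407×0.133×(32 − 216) + m×2.44×(32 − 27.6) = 0
10.74 m = 9960.1
m = 9960.1/10.74 ≈ 927.7 g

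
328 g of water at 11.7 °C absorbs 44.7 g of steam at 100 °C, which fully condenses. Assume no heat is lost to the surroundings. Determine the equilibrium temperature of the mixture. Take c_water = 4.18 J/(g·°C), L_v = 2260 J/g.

T_f ≈ 87.1 °C

Let T be the final temperature. ΣQ_i = 0:
condense steam: −44.7·2260 = −101022; condensate cools 100→T: 44.7·4.18·(T − 100) = 186.85(T − 100); water warms: 328·4.18·(T − 11.7) = 1371(T − 11.7)
1557.9 T = 101022 + 18685 + 16041 = 135748
T ≈ 87.14 °C — below 100 °C, confirming all the steam condensed.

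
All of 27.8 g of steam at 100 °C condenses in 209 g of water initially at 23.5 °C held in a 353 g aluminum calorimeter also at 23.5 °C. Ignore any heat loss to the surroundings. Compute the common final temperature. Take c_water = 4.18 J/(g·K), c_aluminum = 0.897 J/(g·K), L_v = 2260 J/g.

T_f ≈ 78.4 °C

Net heat exchanged in the isolated system is zero:
steam→water at 100 °C releases m L_v = 27.8×2260 = 62828; condensed water 100 °C→T: 116.2(T − 100); original water: 873.62(T − 23.5); cup: 316.64(T − 23.5)
1306.5 T = 62828 + 11620 + 27971 = 102420
T ≈ 78.39 °C — below 100 °C, confirming all the steam condensed.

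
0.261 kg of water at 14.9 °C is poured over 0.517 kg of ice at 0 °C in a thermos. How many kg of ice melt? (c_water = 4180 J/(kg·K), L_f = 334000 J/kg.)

Water can give up m c ΔT = 0.261·4180·14.9 = 16256 J before reaching 0 °C.
Melting all 0.517 kg of ice would need 0.517·334000 = 172678 J.
16256 J < 172678 J, so only part of the ice melts and the system sits at 0 °C.
Mass melted = 16256/334000 ≈ 0.04867 kg.

m_melted ≈ 0.0487 kg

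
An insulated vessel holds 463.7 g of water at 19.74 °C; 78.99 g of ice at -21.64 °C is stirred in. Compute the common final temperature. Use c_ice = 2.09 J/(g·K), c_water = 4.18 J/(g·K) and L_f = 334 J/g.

Conservation of energy gives ΣQ = 0:
ice -21.64→0 °C: 78.99×2.09×21.64 = 3572.5; melt ice: 78.99×334 = 26383; meltwater 0→T: 78.99×4.18×T = 330.18 T; water: 1938.3(T − 19.74)
2268.4 T = 38261 − 29955 = 8306.2
T ≈ 3.66 °C — above 0 °C, consistent with complete melting.

T_f ≈ 3.7 °C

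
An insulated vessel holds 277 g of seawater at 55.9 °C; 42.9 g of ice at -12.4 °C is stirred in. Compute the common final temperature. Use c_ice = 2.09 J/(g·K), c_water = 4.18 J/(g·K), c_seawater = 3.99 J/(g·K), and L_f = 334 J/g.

Setting the total heat transfer to zero:
ice -12.4→0 °C: 42.9×2.09×12.4 = 1111.8; latent heat to melt: 42.9×334 = 14329; meltwater 0→T: 42.9×4.18×T = 179.32 T; seawater cools: 277×3.99×(T − 55.9) = 1105.2(T − 55.9)
1284.6 T = 61782 − 15440 = 46342
T ≈ 36.08 °C (positive, so assuming full melt was valid).

T_f ≈ 36.1 °C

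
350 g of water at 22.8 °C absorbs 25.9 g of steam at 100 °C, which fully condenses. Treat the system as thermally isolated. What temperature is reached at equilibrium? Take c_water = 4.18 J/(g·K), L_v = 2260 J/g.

Energy conservation, ΣQ = 0:
steam→water at 100 °C releases m L_v = 25.9·2260 = 58534; condensed water 100 °C→T: 108.26(T − 100); original water: 1463(T − 22.8)
1571.3 T = 58534 + 10826 + 33356 = 102717
T ≈ 65.37 °C — below 100 °C, confirming all the steam condensed.

T_f ≈ 65.4 °C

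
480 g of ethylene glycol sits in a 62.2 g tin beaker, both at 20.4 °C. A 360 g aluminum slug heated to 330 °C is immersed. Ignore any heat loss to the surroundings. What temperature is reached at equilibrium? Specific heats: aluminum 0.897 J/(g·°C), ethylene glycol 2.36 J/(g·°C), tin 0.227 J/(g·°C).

T_f ≈ 88.4 °C

With ΣQ=0 the equilibrium temperature is the m·c-weighted mean:
T_f = (322.92·330 + 1132.8·20.4 + 14.12·20.4) / (322.92 + 1132.8 + 14.12)
    = 129961 / 1469.8 ≈ 88.42 °C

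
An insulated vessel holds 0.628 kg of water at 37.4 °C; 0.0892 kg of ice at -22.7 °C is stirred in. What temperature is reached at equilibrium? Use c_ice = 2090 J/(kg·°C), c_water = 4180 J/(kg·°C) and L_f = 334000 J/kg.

T_f ≈ 21.4 °C

Net heat exchanged in the isolated system is zero:
warm ice to 0 °C: 0.0892·2090·(0 − (-22.7)) = 4231.9; latent heat to melt: 0.0892·334000 = 29793; meltwater 0→T: 0.0892·4180·T = 372.86 T; water: 2625(T − 37.4)
2997.9 T = 98176 − 34025 = 64152
T ≈ 21.40 °C (positive, so assuming full melt was valid).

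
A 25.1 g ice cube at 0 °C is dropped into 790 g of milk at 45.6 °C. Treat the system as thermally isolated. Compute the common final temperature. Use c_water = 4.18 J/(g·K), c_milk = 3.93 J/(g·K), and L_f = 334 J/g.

Energy conservation, ΣQ = 0:
melt ice: 25.1·334 = 8383.4
  meltwater 0→T: 25.1·4.18·T = 104.92 T
  milk: 3104.7(T − 45.6)
3209.6 T = 141574 − 8383.4 = 133191
T ≈ 41.50 °C. Since T > 0 °C, the all-ice-melts assumption holds.

T_f ≈ 41.5 °C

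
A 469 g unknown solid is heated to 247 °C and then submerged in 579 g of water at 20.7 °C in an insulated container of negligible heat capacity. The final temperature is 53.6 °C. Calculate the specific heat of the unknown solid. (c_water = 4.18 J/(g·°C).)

c ≈ 0.878 J/(g·°C)

Net heat exchanged in the isolated system is zero:
469×c×(53.6 − 247) + 579×4.18×(53.6 − 20.7) = 0
-90705 c = -79625
c = -79625/-90705 ≈ 0.8779 J/(g·°C)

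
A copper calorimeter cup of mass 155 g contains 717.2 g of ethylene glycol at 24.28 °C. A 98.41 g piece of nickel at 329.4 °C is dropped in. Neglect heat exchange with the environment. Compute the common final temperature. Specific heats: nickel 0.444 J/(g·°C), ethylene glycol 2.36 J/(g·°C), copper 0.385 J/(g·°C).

Net heat exchanged in the isolated system is zero:
98.41·0.444·(T − 329.4) + 717.2·2.36·(T − 24.28) + 155·0.385·(T − 24.28) = 0
43.69(T − 329.4) + 1692.6(T − 24.28) + 59.68(T − 24.28) = 0
(43.69 + 1692.6 + 59.68) T = 43.69·329.4 + 1692.6·24.28 + 59.68·24.28
T ≈ 31.70 °C

T_f ≈ 31.7 °C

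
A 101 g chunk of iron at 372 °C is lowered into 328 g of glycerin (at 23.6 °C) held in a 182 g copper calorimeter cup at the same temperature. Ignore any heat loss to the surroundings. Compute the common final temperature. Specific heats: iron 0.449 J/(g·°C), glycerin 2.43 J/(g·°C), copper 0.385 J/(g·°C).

T_f ≈ 40.9 °C

Taking heat into each body as positive, Σ m c ΔT = 0:
101·0.449·(T − 372) + 328·2.43·(T − 23.6) + 182·0.385·(T − 23.6) = 0
45.35(T − 372) + 797.04(T − 23.6) + 70.07(T − 23.6) = 0
912.46 T = 37334
T = 37334 / 912.46 = 40.9 °C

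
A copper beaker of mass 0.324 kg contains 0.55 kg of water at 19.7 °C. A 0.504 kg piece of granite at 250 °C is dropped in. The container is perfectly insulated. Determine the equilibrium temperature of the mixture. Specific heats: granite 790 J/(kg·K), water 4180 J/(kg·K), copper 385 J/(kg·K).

Setting the total heat transfer to zero:
0.504·790·(T − 250) + 0.55·4180·(T − 19.7) + 0.324·385·(T − 19.7) = 0
(398.16 + 2299 + 124.74) T = 398.16·250 + 2299·19.7 + 124.74·19.7
T ≈ 52.19 °C

T_f ≈ 52.2 °C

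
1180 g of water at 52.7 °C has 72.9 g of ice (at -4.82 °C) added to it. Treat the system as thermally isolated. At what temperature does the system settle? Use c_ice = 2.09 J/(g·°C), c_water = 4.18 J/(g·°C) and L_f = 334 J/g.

Let T be the final temperature. ΣQ_i = 0:
warm ice to 0 °C: 72.9·2.09·(0 − (-4.82)) = 734.38; fusion: m_ice L_f = 72.9·334 = 24349; warm the meltwater: 304.72 T; water cools: 1180·4.18·(T − 52.7) = 4932.4(T − 52.7)
5237.1 T = 259937 − 25083 = 234854
T ≈ 44.84 °C (positive, so assuming full melt was valid).

T_f ≈ 44.8 °C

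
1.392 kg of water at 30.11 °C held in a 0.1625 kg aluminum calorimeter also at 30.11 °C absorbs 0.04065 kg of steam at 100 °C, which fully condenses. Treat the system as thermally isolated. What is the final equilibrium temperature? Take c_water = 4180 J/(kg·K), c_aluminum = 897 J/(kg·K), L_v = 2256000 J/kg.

Sum of m c ΔT and latent-heat terms is zero:
steam→water at 100 °C releases m L_v = 0.04065·2256000 = 91706; condensate cools 100→T: 0.04065·4180·(T − 100) = 169.92(T − 100); water warms: 1.392·4180·(T − 30.11) = 5818.6(T − 30.11); aluminum cup: 0.1625·897·(T − 30.11) = 145.76(T − 30.11)
6134.2 T = 91706 + 16992 + 179586 = 288284
T ≈ 47.00 °C (< 100 °C, so full condensation is consistent).

T_f ≈ 47.0 °C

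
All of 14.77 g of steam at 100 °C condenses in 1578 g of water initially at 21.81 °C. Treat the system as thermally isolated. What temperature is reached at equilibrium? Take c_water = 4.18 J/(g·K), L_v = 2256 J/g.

T_f ≈ 27.5 °C

Net heat exchanged in the isolated system is zero:
condense steam: −14.77·2256 = −33321
  condensed water 100 °C→T: 61.74(T − 100)
  original water: 6596(T − 21.81)
6657.8 T = 33321 + 6173.9 + 143860 = 183355
T ≈ 27.54 °C — below 100 °C, confirming all the steam condensed.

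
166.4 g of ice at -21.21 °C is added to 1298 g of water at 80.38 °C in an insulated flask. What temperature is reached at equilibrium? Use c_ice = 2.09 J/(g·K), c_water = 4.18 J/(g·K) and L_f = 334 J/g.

Net heat exchanged in the isolated system is zero:
warm ice to 0 °C: 166.4·2.09·(0 − (-21.21)) = 7376.3; latent heat to melt: 166.4·334 = 55578; warm the meltwater: 695.55 T; water: 5425.6(T − 80.38)
6121.2 T = 436113 − 62954 = 373159
T ≈ 60.96 °C (positive, so assuming full melt was valid).

T_f ≈ 61.0 °C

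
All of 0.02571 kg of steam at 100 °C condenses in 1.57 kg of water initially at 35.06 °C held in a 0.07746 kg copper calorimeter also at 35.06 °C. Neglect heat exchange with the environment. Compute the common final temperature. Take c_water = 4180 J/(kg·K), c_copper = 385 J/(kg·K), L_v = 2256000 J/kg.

Heat gained plus heat lost sum to zero:
latent heat released on condensation: 0.02571·2256000 = 58002
  condensed water 100 °C→T: 107.47(T − 100)
  water warms: 1.57·4180·(T − 35.06) = 6562.6(T − 35.06)
  copper cup: 0.07746·385·(T − 35.06) = 29.82(T − 35.06)
6699.9 T = 58002 + 10747 + 231130 = 299879
T ≈ 44.76 °C (< 100 °C, so full condensation is consistent).

T_f ≈ 44.8 °C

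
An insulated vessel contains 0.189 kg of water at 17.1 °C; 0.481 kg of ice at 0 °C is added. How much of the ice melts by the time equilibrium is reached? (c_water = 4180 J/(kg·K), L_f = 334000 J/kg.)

m_melted ≈ 0.0404 kg

Cooling the water to 0 °C releases 0.189·4180·17.1 = 13509 J.
To melt every bit of ice: 0.481·334000 = 160654 J.
13509 J < 160654 J, so only part of the ice melts and the system sits at 0 °C.
m_melted·334000 = 13509  ⇒  m_melted ≈ 0.04045 kg.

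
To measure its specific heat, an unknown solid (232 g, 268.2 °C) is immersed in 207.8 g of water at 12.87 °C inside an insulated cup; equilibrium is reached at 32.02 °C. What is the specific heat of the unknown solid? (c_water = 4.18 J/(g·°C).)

c ≈ 0.304 J/(g·°C)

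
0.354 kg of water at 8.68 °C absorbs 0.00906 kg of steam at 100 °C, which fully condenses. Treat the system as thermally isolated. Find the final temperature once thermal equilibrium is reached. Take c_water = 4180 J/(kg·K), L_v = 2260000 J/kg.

Sum of m c ΔT and latent-heat terms is zero:
latent heat released on condensation: 0.00906×2260000 = 20476
  condensate cools 100→T: 0.00906×4180×(T − 100) = 37.87(T − 100)
  water warms: 0.354×4180×(T − 8.68) = 1479.7(T − 8.68)
1517.6 T = 20476 + 3787.1 + 12844 = 37107
T ≈ 24.45 °C, under the boiling point, so the assumption holds.

T_f ≈ 24.5 °C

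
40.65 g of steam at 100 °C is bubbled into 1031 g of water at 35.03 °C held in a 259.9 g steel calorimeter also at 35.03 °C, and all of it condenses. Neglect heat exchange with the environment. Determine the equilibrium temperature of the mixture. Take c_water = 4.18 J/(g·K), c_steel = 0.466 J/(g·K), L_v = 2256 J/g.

T_f ≈ 57.4 °C

Let T be the final temperature. ΣQ_i = 0:
condense steam: −40.65×2256 = −91706; condensate cools 100→T: 40.65×4.18×(T − 100) = 169.92(T − 100); original water: 4309.6(T − 35.03); steel cup: 259.9×0.466×(T − 35.03) = 121.11(T − 35.03)
4600.6 T = 91706 + 16992 + 155207 = 263905
T ≈ 57.36 °C, under the boiling point, so the assumption holds.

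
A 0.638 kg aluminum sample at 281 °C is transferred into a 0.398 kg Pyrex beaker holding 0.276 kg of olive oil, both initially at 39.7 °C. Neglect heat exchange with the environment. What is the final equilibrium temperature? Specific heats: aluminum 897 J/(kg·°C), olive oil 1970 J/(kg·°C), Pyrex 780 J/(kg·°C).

T_f ≈ 136.5 °C

T_f = Σ m_i c_i T_i / Σ m_i c_i:
T_f = (572.29*281 + 543.72*39.7 + 310.44*39.7) / (572.29 + 543.72 + 310.44)
    = 194723 / 1426.4 ≈ 136.51 °C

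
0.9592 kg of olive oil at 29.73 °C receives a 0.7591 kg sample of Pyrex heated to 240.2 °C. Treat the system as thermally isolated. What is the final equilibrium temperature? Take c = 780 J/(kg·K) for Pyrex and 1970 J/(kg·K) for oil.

With ΣQ=0 the equilibrium temperature is the m·c-weighted mean:
T_f = (592.1·240.2 + 1889.6·29.73) / (592.1 + 1889.6)
    = 198400 / 2481.7 ≈ 79.94 °C

T_f ≈ 79.9 °C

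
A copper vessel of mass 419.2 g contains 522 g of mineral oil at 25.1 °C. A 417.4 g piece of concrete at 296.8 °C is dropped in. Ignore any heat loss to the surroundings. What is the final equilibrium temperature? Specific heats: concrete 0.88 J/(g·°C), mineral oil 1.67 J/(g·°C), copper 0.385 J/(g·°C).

T_f ≈ 96.4 °C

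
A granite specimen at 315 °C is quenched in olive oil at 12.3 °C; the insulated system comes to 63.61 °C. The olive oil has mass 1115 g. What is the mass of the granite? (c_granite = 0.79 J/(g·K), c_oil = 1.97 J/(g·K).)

Setting the total heat transfer to zero:
m×0.79×(63.61 − 315) + 1115×1.97×(63.61 − 12.3) = 0
-198.6 m = -112705
m = -112705/-198.6 ≈ 567.5 g

m ≈ 568 g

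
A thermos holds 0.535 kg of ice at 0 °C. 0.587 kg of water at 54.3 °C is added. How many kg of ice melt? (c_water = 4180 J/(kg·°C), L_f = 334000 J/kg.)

Heat available from the water dropping to 0 °C: 0.587×4180×54.3 = 133234 J.
Melting all 0.535 kg of ice would need 0.535×334000 = 178690 J.
133234 J < 178690 J, so only part of the ice melts and the system sits at 0 °C.
m_melted×334000 = 133234  ⇒  m_melted ≈ 0.3989 kg.

m_melted ≈ 0.399 kg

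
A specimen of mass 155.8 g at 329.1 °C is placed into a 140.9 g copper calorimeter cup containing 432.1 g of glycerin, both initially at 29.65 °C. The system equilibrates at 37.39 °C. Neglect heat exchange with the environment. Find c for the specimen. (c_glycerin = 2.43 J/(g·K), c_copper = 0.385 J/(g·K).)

c ≈ 0.188 J/(g·K)

Let T be the final temperature. ΣQ_i = 0:
155.8×c×(37.39 − 329.1) + 432.1×2.43×(37.39 − 29.65) + 140.9×0.385×(37.39 − 29.65) = 0
-45448 c = -8546.9
c = -8546.9/-45448 ≈ 0.1881 J/(g·K)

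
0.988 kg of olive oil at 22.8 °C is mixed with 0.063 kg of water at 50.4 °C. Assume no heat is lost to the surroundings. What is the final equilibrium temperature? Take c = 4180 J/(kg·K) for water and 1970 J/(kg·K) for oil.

Conservation of energy gives ΣQ = 0:
0.063·4180·(T − 50.4) + 0.988·1970·(T − 22.8) = 0
2209.7 T = 57649
T = 57649/2209.7 ≈ 26.09 °C

T_f ≈ 26.1 °C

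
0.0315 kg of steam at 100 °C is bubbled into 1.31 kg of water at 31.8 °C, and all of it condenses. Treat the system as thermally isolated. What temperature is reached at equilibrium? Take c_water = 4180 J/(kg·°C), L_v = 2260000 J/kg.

Heat gained plus heat lost sum to zero:
condense steam: −0.0315·2260000 = −71190
  condensate cools 100→T: 0.0315·4180·(T − 100) = 131.67(T − 100)
  water warms: 1.31·4180·(T − 31.8) = 5475.8(T − 31.8)
5607.5 T = 71190 + 13167 + 174130 = 258487
T ≈ 46.10 °C — below 100 °C, confirming all the steam condensed.

T_f ≈ 46.1 °C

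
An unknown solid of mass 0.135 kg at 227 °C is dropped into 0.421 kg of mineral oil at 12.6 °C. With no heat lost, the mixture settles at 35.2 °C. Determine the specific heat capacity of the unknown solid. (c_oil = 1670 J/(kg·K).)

c ≈ 614 J/(kg·K)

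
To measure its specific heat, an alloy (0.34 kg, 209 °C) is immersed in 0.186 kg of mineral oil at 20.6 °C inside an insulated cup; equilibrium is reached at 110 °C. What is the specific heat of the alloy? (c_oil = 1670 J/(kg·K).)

c ≈ 825 J/(kg·K)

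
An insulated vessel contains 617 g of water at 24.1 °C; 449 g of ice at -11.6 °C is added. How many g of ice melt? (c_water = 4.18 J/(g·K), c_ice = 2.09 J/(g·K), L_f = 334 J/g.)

m_melted ≈ 154 g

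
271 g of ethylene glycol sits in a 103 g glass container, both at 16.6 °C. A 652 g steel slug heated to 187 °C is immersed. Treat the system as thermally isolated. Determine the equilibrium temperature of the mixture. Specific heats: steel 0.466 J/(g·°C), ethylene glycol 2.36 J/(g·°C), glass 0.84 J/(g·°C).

T_f ≈ 66.9 °C

Net heat exchanged in the isolated system is zero:
652×0.466×(T − 187) + 271×2.36×(T − 16.6) + 103×0.84×(T − 16.6) = 0
303.83(T − 187) + 639.56(T − 16.6) + 86.52(T − 16.6) = 0
(303.83 + 639.56 + 86.52) T = 303.83×187 + 639.56×16.6 + 86.52×16.6
T ≈ 66.87 °C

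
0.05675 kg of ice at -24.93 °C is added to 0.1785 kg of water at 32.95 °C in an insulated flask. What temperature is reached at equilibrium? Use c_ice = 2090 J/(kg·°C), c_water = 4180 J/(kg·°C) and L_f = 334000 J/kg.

Net heat exchanged in the isolated system is zero:
ice -24.93→0 °C: 0.05675×2090×24.93 = 2956.9; melt ice: 0.05675×334000 = 18954; warm the meltwater: 237.22 T; water cools: 0.1785×4180×(T − 32.95) = 746.13(T − 32.95)
983.35 T = 24585 − 21911 = 2673.6
T ≈ 2.72 °C (positive, so assuming full melt was valid).

T_f ≈ 2.7 °C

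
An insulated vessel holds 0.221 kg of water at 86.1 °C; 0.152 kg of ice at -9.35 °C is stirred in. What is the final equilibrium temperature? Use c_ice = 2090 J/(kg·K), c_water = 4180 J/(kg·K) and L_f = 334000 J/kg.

T_f ≈ 16.5 °C

Conservation of energy gives ΣQ = 0:
warm ice to 0 °C: 0.152·2090·(0 − (-9.35)) = 2970.3; fusion: m_ice L_f = 0.152·334000 = 50768; warm the meltwater: 635.36 T; water cools: 0.221·4180·(T − 86.1) = 923.78(T − 86.1)
1559.1 T = 79537 − 53738 = 25799
T ≈ 16.55 °C. Since T > 0 °C, the all-ice-melts assumption holds.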